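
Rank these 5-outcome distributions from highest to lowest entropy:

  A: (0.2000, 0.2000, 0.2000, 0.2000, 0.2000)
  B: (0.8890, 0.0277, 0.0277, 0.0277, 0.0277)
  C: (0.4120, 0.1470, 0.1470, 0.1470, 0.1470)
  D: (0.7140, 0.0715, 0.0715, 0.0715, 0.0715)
A > C > D > B

Key insight: Entropy is maximized by uniform distributions and minimized by concentrated distributions.

Entropies:
  H(A) = 2.3219 bits
  H(B) = 0.7249 bits
  H(C) = 2.1535 bits
  H(D) = 1.4355 bits

Ranking: A > C > D > B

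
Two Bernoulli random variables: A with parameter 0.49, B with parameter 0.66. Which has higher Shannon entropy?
A

For binary distributions, entropy is maximized at p=0.5 and decreases as p moves toward 0 or 1.

H(A) = H(0.49) = 0.9997 bits
H(B) = H(0.66) = 0.9248 bits

Distribution A (p=0.49) is closer to uniform (p=0.5), so it has higher entropy.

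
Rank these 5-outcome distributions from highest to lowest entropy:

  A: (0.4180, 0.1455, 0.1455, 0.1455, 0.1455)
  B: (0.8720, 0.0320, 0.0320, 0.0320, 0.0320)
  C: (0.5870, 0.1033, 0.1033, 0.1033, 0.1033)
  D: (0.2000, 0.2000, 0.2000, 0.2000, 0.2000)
D > A > C > B

Key insight: Entropy is maximized by uniform distributions and minimized by concentrated distributions.

Entropies:
  H(A) = 2.1445 bits
  H(B) = 0.8079 bits
  H(C) = 1.8040 bits
  H(D) = 2.3219 bits

Ranking: D > A > C > B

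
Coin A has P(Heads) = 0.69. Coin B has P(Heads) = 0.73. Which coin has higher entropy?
A

For binary distributions, entropy is maximized at p=0.5 and decreases as p moves toward 0 or 1.

H(A) = H(0.69) = 0.8932 bits
H(B) = H(0.73) = 0.8415 bits

Distribution A (p=0.69) is closer to uniform (p=0.5), so it has higher entropy.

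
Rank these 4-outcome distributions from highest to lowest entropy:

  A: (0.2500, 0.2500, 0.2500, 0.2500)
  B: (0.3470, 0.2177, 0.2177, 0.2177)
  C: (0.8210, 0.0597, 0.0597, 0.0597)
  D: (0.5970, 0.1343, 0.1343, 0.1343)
A > B > D > C

Key insight: Entropy is maximized by uniform distributions and minimized by concentrated distributions.

Entropies:
  H(A) = 2.0000 bits
  H(B) = 1.9663 bits
  H(C) = 0.9616 bits
  H(D) = 1.6114 bits

Ranking: A > B > D > C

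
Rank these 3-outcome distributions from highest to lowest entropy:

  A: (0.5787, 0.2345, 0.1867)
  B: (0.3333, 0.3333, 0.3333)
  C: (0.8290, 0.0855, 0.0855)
B > A > C

Key insight: Entropy is maximized by uniform distributions and minimized by concentrated distributions.

- Uniform distributions have maximum entropy log₂(3) = 1.5850 bits
- The more "peaked" or concentrated a distribution, the lower its entropy

Entropies:
  H(A) = 1.3994 bits
  H(B) = 1.5850 bits
  H(C) = 0.8310 bits

Ranking: B > A > C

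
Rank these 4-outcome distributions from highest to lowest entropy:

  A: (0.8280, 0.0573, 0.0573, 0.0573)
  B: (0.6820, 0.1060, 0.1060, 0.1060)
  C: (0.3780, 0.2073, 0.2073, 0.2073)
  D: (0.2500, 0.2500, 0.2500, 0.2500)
D > C > B > A

Key insight: Entropy is maximized by uniform distributions and minimized by concentrated distributions.

Entropies:
  H(A) = 0.9349 bits
  H(B) = 1.4062 bits
  H(C) = 1.9425 bits
  H(D) = 2.0000 bits

Ranking: D > C > B > A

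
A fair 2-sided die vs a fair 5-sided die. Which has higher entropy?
5-sided die

Both are uniform distributions; for uniform over n outcomes, H = log₂(n). H(2-sided) = log₂(2) = 1.000 bits and H(5-sided) = log₂(5) = 2.322 bits. More outcomes in a uniform distribution means higher entropy.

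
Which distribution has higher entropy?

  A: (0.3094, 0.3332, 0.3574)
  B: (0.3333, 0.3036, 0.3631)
A

Both distributions are close to uniform, making this a harder comparison.

H(A) = 1.5825 bits
H(B) = 1.5811 bits

The distribution closer to uniform has higher entropy.
Answer: A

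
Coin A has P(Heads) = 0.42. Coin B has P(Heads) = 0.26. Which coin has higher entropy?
A

For binary distributions, entropy is maximized at p=0.5 and decreases as p moves toward 0 or 1.

H(A) = H(0.42) = 0.9815 bits
H(B) = H(0.26) = 0.8267 bits

Distribution A (p=0.42) is closer to uniform (p=0.5), so it has higher entropy.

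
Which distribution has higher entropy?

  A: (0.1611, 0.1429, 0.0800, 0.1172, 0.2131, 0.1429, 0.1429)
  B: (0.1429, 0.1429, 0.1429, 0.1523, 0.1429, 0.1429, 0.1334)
B

Both distributions are close to uniform, making this a harder comparison.

H(A) = 2.7569 bits
H(B) = 2.8065 bits

The distribution closer to uniform has higher entropy.
Answer: B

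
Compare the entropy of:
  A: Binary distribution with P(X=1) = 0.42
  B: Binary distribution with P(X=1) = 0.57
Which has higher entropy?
B

For binary distributions, entropy is maximized at p=0.5 and decreases as p moves toward 0 or 1.

H(A) = H(0.42) = 0.9815 bits
H(B) = H(0.57) = 0.9858 bits

Distribution B (p=0.57) is closer to uniform (p=0.5), so it has higher entropy.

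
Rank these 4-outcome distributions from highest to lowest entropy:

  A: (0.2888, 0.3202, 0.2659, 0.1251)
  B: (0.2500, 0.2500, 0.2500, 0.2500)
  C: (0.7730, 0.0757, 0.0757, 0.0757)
B > A > C

Key insight: Entropy is maximized by uniform distributions and minimized by concentrated distributions.

- Uniform distributions have maximum entropy log₂(4) = 2.0000 bits
- The more "peaked" or concentrated a distribution, the lower its entropy

Entropies:
  H(A) = 1.9268 bits
  H(B) = 2.0000 bits
  H(C) = 1.1325 bits

Ranking: B > A > C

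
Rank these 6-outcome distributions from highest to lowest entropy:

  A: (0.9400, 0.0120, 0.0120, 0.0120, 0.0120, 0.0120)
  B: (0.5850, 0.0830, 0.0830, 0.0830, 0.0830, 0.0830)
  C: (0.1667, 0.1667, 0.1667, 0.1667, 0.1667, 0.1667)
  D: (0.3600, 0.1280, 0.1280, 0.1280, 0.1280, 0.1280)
C > D > B > A

Key insight: Entropy is maximized by uniform distributions and minimized by concentrated distributions.

Entropies:
  H(A) = 0.4668 bits
  H(B) = 1.9427 bits
  H(C) = 2.5850 bits
  H(D) = 2.4287 bits

Ranking: C > D > B > A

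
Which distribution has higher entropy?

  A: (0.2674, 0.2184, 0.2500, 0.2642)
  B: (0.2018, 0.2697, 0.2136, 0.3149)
A

Both distributions are close to uniform, making this a harder comparison.

H(A) = 1.9956 bits
H(B) = 1.9765 bits

The distribution closer to uniform has higher entropy.
Answer: A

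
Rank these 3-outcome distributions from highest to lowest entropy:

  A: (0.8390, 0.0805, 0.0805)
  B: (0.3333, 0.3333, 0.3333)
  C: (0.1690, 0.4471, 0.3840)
B > C > A

Key insight: Entropy is maximized by uniform distributions and minimized by concentrated distributions.

- Uniform distributions have maximum entropy log₂(3) = 1.5850 bits
- The more "peaked" or concentrated a distribution, the lower its entropy

Entropies:
  H(A) = 0.7977 bits
  H(B) = 1.5850 bits
  H(C) = 1.4829 bits

Ranking: B > C > A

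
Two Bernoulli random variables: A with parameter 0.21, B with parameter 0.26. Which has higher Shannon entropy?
B

For binary distributions, entropy is maximized at p=0.5 and decreases as p moves toward 0 or 1.

H(A) = H(0.21) = 0.7415 bits
H(B) = H(0.26) = 0.8267 bits

Distribution B (p=0.26) is closer to uniform (p=0.5), so it has higher entropy.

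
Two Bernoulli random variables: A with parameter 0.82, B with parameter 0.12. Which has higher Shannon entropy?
A

For binary distributions, entropy is maximized at p=0.5 and decreases as p moves toward 0 or 1.

H(A) = H(0.82) = 0.6801 bits
H(B) = H(0.12) = 0.5294 bits

Distribution A (p=0.82) is closer to uniform (p=0.5), so it has higher entropy.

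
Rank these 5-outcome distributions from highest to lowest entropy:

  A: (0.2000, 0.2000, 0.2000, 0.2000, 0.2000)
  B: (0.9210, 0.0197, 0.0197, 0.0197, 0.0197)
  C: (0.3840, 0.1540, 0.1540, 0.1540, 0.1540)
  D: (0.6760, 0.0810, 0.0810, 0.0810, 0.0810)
A > C > D > B

Key insight: Entropy is maximized by uniform distributions and minimized by concentrated distributions.

Entropies:
  H(A) = 2.3219 bits
  H(B) = 0.5566 bits
  H(C) = 2.1928 bits
  H(D) = 1.5567 bits

Ranking: A > C > D > B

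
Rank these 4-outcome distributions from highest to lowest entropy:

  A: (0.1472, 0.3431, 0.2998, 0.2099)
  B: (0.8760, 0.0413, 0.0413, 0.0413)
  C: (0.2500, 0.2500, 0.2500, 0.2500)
C > A > B

Key insight: Entropy is maximized by uniform distributions and minimized by concentrated distributions.

- Uniform distributions have maximum entropy log₂(4) = 2.0000 bits
- The more "peaked" or concentrated a distribution, the lower its entropy

Entropies:
  H(A) = 1.9301 bits
  H(B) = 0.7373 bits
  H(C) = 2.0000 bits

Ranking: C > A > B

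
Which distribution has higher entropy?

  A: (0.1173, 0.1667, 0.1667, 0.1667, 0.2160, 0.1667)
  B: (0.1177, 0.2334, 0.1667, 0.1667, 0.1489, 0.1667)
A

Both distributions are close to uniform, making this a harder comparison.

H(A) = 2.5635 bits
H(B) = 2.5549 bits

The distribution closer to uniform has higher entropy.
Answer: A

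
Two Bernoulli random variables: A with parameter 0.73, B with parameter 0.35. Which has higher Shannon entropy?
B

For binary distributions, entropy is maximized at p=0.5 and decreases as p moves toward 0 or 1.

H(A) = H(0.73) = 0.8415 bits
H(B) = H(0.35) = 0.9341 bits

Distribution B (p=0.35) is closer to uniform (p=0.5), so it has higher entropy.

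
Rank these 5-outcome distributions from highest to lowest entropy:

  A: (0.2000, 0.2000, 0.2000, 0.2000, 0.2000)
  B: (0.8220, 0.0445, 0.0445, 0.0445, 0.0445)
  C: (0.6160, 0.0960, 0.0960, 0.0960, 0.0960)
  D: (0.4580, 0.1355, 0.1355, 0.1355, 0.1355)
A > D > C > B

Key insight: Entropy is maximized by uniform distributions and minimized by concentrated distributions.

Entropies:
  H(A) = 2.3219 bits
  H(B) = 1.0317 bits
  H(C) = 1.7288 bits
  H(D) = 2.0789 bits

Ranking: A > D > C > B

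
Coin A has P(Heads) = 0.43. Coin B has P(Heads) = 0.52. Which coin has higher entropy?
B

For binary distributions, entropy is maximized at p=0.5 and decreases as p moves toward 0 or 1.

H(A) = H(0.43) = 0.9858 bits
H(B) = H(0.52) = 0.9988 bits

Distribution B (p=0.52) is closer to uniform (p=0.5), so it has higher entropy.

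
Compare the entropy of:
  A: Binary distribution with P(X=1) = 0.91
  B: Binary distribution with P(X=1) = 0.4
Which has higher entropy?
B

For binary distributions, entropy is maximized at p=0.5 and decreases as p moves toward 0 or 1.

H(A) = H(0.91) = 0.4365 bits
H(B) = H(0.4) = 0.9710 bits

Distribution B (p=0.4) is closer to uniform (p=0.5), so it has higher entropy.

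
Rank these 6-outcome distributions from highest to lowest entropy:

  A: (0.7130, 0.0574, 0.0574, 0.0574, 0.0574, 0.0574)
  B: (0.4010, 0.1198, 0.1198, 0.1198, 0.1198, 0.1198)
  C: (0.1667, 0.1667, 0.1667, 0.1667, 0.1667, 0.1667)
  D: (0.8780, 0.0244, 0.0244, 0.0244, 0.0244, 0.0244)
C > B > A > D

Key insight: Entropy is maximized by uniform distributions and minimized by concentrated distributions.

Entropies:
  H(A) = 1.5312 bits
  H(B) = 2.3624 bits
  H(C) = 2.5850 bits
  H(D) = 0.8184 bits

Ranking: C > B > A > D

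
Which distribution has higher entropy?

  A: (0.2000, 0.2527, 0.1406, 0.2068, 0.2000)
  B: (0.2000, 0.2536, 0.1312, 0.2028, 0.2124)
A

Both distributions are close to uniform, making this a harder comparison.

H(A) = 2.2983 bits
H(B) = 2.2923 bits

The distribution closer to uniform has higher entropy.
Answer: A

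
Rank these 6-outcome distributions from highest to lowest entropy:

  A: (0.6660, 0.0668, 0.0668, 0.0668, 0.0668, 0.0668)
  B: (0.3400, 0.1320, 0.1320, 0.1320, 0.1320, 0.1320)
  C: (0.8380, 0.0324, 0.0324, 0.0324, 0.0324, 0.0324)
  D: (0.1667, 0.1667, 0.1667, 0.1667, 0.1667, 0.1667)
D > B > A > C

Key insight: Entropy is maximized by uniform distributions and minimized by concentrated distributions.

Entropies:
  H(A) = 1.6945 bits
  H(B) = 2.4573 bits
  H(C) = 1.0152 bits
  H(D) = 2.5850 bits

Ranking: D > B > A > C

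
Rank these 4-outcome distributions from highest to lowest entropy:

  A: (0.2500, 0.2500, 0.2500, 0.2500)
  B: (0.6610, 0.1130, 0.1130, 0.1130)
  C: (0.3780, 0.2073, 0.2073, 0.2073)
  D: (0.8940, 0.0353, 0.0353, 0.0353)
A > C > B > D

Key insight: Entropy is maximized by uniform distributions and minimized by concentrated distributions.

Entropies:
  H(A) = 2.0000 bits
  H(B) = 1.4612 bits
  H(C) = 1.9425 bits
  H(D) = 0.6557 bits

Ranking: A > C > B > D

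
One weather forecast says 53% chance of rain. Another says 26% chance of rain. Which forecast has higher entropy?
53% forecast

Treat each forecast as a Bernoulli distribution. Binary entropy is maximized at p=0.5 and falls off symmetrically toward 0 or 1. The 53% forecast is closer to 50%, so it is more uncertain. H(53%) ≈ 0.997 bits, H(26%) ≈ 0.827 bits.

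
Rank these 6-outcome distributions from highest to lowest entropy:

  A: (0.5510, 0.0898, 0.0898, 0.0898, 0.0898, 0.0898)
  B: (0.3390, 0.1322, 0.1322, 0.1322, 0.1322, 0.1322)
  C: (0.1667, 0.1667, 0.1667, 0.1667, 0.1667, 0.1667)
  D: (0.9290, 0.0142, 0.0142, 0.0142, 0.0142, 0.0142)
C > B > A > D

Key insight: Entropy is maximized by uniform distributions and minimized by concentrated distributions.

Entropies:
  H(A) = 2.0350 bits
  H(B) = 2.4587 bits
  H(C) = 2.5850 bits
  H(D) = 0.5345 bits

Ranking: C > B > A > D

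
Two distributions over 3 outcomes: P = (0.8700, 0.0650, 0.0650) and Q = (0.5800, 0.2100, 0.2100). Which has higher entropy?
Q

P is highly concentrated on one outcome (87%), making it nearly deterministic. Q spreads its mass more evenly (max 58%). The more spread-out distribution has higher entropy: H(P) ≈ 0.687 bits, H(Q) ≈ 1.401 bits.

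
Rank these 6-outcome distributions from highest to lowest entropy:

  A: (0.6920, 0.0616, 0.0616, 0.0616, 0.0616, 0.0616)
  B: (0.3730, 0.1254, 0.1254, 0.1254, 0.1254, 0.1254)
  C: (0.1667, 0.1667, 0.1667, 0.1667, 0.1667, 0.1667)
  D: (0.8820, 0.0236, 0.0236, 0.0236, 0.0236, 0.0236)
C > B > A > D

Key insight: Entropy is maximized by uniform distributions and minimized by concentrated distributions.

Entropies:
  H(A) = 1.6060 bits
  H(B) = 2.4088 bits
  H(C) = 2.5850 bits
  H(D) = 0.7976 bits

Ranking: C > B > A > D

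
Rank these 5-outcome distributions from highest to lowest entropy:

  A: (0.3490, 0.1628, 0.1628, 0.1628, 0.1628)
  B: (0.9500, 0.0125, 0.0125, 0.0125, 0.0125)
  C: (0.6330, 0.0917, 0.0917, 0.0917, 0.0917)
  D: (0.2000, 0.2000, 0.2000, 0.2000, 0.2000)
D > A > C > B

Key insight: Entropy is maximized by uniform distributions and minimized by concentrated distributions.

Entropies:
  H(A) = 2.2352 bits
  H(B) = 0.3864 bits
  H(C) = 1.6823 bits
  H(D) = 2.3219 bits

Ranking: D > A > C > B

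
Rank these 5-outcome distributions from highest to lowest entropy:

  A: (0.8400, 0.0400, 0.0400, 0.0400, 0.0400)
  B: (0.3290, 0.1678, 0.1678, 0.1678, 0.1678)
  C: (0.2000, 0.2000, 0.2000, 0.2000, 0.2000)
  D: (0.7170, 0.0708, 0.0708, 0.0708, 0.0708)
C > B > D > A

Key insight: Entropy is maximized by uniform distributions and minimized by concentrated distributions.

Entropies:
  H(A) = 0.9543 bits
  H(B) = 2.2559 bits
  H(C) = 2.3219 bits
  H(D) = 1.4255 bits

Ranking: C > B > D > A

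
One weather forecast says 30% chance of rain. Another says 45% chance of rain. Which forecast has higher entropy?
45% forecast

Treat each forecast as a Bernoulli distribution. Binary entropy is maximized at p=0.5 and falls off symmetrically toward 0 or 1. The 45% forecast is closer to 50%, so it is more uncertain. H(30%) ≈ 0.881 bits, H(45%) ≈ 0.993 bits.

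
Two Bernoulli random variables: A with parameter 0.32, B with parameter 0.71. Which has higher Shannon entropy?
A

For binary distributions, entropy is maximized at p=0.5 and decreases as p moves toward 0 or 1.

H(A) = H(0.32) = 0.9044 bits
H(B) = H(0.71) = 0.8687 bits

Distribution A (p=0.32) is closer to uniform (p=0.5), so it has higher entropy.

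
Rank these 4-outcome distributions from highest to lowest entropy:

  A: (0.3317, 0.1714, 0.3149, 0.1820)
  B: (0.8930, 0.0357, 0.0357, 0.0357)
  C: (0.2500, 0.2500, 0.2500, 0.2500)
C > A > B

Key insight: Entropy is maximized by uniform distributions and minimized by concentrated distributions.

- Uniform distributions have maximum entropy log₂(4) = 2.0000 bits
- The more "peaked" or concentrated a distribution, the lower its entropy

Entropies:
  H(A) = 1.9366 bits
  H(B) = 0.6604 bits
  H(C) = 2.0000 bits

Ranking: C > A > B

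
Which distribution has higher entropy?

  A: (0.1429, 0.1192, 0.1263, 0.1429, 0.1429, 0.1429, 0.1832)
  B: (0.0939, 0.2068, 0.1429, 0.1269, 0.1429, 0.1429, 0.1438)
A

Both distributions are close to uniform, making this a harder comparison.

H(A) = 2.7954 bits
H(B) = 2.7741 bits

The distribution closer to uniform has higher entropy.
Answer: A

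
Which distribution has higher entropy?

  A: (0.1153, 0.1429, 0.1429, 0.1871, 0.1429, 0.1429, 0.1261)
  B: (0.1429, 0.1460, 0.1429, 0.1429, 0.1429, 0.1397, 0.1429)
B

Both distributions are close to uniform, making this a harder comparison.

H(A) = 2.7928 bits
H(B) = 2.8073 bits

The distribution closer to uniform has higher entropy.
Answer: B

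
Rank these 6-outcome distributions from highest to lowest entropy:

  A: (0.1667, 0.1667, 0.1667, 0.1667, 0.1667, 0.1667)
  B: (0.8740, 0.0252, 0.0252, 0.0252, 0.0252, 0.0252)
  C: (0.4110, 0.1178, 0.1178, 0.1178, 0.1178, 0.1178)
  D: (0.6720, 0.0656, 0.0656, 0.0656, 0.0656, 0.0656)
A > C > D > B

Key insight: Entropy is maximized by uniform distributions and minimized by concentrated distributions.

Entropies:
  H(A) = 2.5850 bits
  H(B) = 0.8389 bits
  H(C) = 2.3446 bits
  H(D) = 1.6745 bits

Ranking: A > C > D > B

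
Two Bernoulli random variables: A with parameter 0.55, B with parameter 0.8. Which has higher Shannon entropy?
A

For binary distributions, entropy is maximized at p=0.5 and decreases as p moves toward 0 or 1.

H(A) = H(0.55) = 0.9928 bits
H(B) = H(0.8) = 0.7219 bits

Distribution A (p=0.55) is closer to uniform (p=0.5), so it has higher entropy.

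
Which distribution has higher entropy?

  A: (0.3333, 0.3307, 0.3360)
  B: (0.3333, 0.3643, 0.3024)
A

Both distributions are close to uniform, making this a harder comparison.

H(A) = 1.5849 bits
H(B) = 1.5808 bits

The distribution closer to uniform has higher entropy.
Answer: A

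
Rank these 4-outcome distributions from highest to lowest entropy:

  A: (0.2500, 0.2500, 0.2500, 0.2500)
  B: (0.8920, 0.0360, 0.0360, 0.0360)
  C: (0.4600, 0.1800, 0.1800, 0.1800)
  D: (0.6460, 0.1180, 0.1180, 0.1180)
A > C > D > B

Key insight: Entropy is maximized by uniform distributions and minimized by concentrated distributions.

Entropies:
  H(A) = 2.0000 bits
  H(B) = 0.6650 bits
  H(C) = 1.8513 bits
  H(D) = 1.4987 bits

Ranking: A > C > D > B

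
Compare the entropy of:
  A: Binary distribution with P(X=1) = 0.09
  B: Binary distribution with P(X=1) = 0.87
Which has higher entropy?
B

For binary distributions, entropy is maximized at p=0.5 and decreases as p moves toward 0 or 1.

H(A) = H(0.09) = 0.4365 bits
H(B) = H(0.87) = 0.5574 bits

Distribution B (p=0.87) is closer to uniform (p=0.5), so it has higher entropy.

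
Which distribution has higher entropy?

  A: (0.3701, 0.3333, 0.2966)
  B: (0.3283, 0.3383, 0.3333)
B

Both distributions are close to uniform, making this a harder comparison.

H(A) = 1.5791 bits
H(B) = 1.5849 bits

The distribution closer to uniform has higher entropy.
Answer: B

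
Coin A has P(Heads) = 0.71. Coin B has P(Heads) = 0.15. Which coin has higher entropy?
A

For binary distributions, entropy is maximized at p=0.5 and decreases as p moves toward 0 or 1.

H(A) = H(0.71) = 0.8687 bits
H(B) = H(0.15) = 0.6098 bits

Distribution A (p=0.71) is closer to uniform (p=0.5), so it has higher entropy.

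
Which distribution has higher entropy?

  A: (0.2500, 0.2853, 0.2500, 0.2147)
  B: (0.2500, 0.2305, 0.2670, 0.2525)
B

Both distributions are close to uniform, making this a harder comparison.

H(A) = 1.9928 bits
H(B) = 1.9980 bits

The distribution closer to uniform has higher entropy.
Answer: B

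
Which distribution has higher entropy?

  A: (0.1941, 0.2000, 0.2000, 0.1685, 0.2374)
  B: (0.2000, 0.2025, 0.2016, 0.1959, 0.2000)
B

Both distributions are close to uniform, making this a harder comparison.

H(A) = 2.3133 bits
H(B) = 2.3218 bits

The distribution closer to uniform has higher entropy.
Answer: B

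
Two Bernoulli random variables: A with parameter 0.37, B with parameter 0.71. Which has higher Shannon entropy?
A

For binary distributions, entropy is maximized at p=0.5 and decreases as p moves toward 0 or 1.

H(A) = H(0.37) = 0.9507 bits
H(B) = H(0.71) = 0.8687 bits

Distribution A (p=0.37) is closer to uniform (p=0.5), so it has higher entropy.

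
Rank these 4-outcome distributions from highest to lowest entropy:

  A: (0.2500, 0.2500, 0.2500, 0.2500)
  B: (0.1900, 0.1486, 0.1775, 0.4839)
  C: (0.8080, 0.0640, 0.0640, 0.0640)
A > B > C

Key insight: Entropy is maximized by uniform distributions and minimized by concentrated distributions.

- Uniform distributions have maximum entropy log₂(4) = 2.0000 bits
- The more "peaked" or concentrated a distribution, the lower its entropy

Entropies:
  H(A) = 2.0000 bits
  H(B) = 1.8134 bits
  H(C) = 1.0099 bits

Ranking: A > B > C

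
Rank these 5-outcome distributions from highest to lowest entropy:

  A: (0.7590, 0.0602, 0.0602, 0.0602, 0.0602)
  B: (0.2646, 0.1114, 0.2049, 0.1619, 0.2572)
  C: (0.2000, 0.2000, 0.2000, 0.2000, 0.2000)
C > B > A

Key insight: Entropy is maximized by uniform distributions and minimized by concentrated distributions.

- Uniform distributions have maximum entropy log₂(5) = 2.3219 bits
- The more "peaked" or concentrated a distribution, the lower its entropy

Entropies:
  H(A) = 1.2787 bits
  H(B) = 2.2580 bits
  H(C) = 2.3219 bits

Ranking: C > B > A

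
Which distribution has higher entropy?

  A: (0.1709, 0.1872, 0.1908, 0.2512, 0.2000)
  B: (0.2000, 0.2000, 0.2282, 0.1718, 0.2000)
B

Both distributions are close to uniform, making this a harder comparison.

H(A) = 2.3091 bits
H(B) = 2.3162 bits

The distribution closer to uniform has higher entropy.
Answer: B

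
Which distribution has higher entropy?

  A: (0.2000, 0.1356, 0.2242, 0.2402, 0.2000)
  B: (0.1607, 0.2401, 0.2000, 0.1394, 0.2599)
A

Both distributions are close to uniform, making this a harder comparison.

H(A) = 2.2975 bits
H(B) = 2.2839 bits

The distribution closer to uniform has higher entropy.
Answer: A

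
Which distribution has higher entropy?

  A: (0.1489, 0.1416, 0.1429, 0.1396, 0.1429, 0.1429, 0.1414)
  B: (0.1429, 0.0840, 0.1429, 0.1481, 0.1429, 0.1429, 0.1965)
A

Both distributions are close to uniform, making this a harder comparison.

H(A) = 2.8071 bits
H(B) = 2.7737 bits

The distribution closer to uniform has higher entropy.
Answer: A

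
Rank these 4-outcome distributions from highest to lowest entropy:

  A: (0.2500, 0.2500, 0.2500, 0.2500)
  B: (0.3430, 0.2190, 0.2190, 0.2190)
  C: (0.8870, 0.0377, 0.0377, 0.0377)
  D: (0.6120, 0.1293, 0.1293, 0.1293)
A > B > D > C

Key insight: Entropy is maximized by uniform distributions and minimized by concentrated distributions.

Entropies:
  H(A) = 2.0000 bits
  H(B) = 1.9690 bits
  H(C) = 0.6880 bits
  H(D) = 1.5785 bits

Ranking: A > B > D > C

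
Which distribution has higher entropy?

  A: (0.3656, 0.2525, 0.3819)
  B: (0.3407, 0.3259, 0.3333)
B

Both distributions are close to uniform, making this a harder comparison.

H(A) = 1.5625 bits
H(B) = 1.5847 bits

The distribution closer to uniform has higher entropy.
Answer: B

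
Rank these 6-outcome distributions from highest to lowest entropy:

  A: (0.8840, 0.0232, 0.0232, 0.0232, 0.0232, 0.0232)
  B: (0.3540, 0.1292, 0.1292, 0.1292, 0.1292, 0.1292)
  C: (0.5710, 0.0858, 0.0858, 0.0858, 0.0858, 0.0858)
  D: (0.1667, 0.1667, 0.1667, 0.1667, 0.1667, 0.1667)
D > B > C > A

Key insight: Entropy is maximized by uniform distributions and minimized by concentrated distributions.

Entropies:
  H(A) = 0.7871 bits
  H(B) = 2.4376 bits
  H(C) = 1.9815 bits
  H(D) = 2.5850 bits

Ranking: D > B > C > A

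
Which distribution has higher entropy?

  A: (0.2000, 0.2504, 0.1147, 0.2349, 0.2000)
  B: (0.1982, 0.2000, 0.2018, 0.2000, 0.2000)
B

Both distributions are close to uniform, making this a harder comparison.

H(A) = 2.2782 bits
H(B) = 2.3219 bits

The distribution closer to uniform has higher entropy.
Answer: B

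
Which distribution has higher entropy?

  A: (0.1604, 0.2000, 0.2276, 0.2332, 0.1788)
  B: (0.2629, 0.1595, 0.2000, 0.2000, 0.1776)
A

Both distributions are close to uniform, making this a harder comparison.

H(A) = 2.3078 bits
H(B) = 2.3007 bits

The distribution closer to uniform has higher entropy.
Answer: A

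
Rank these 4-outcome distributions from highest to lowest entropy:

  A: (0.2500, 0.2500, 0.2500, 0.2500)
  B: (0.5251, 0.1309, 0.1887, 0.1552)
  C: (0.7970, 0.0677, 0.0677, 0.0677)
A > B > C

Key insight: Entropy is maximized by uniform distributions and minimized by concentrated distributions.

- Uniform distributions have maximum entropy log₂(4) = 2.0000 bits
- The more "peaked" or concentrated a distribution, the lower its entropy

Entropies:
  H(A) = 2.0000 bits
  H(B) = 1.7432 bits
  H(C) = 1.0496 bits

Ranking: A > B > C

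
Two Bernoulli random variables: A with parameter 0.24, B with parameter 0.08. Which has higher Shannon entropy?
A

For binary distributions, entropy is maximized at p=0.5 and decreases as p moves toward 0 or 1.

H(A) = H(0.24) = 0.7950 bits
H(B) = H(0.08) = 0.4022 bits

Distribution A (p=0.24) is closer to uniform (p=0.5), so it has higher entropy.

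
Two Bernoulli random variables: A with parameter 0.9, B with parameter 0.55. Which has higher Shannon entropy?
B

For binary distributions, entropy is maximized at p=0.5 and decreases as p moves toward 0 or 1.

H(A) = H(0.9) = 0.4690 bits
H(B) = H(0.55) = 0.9928 bits

Distribution B (p=0.55) is closer to uniform (p=0.5), so it has higher entropy.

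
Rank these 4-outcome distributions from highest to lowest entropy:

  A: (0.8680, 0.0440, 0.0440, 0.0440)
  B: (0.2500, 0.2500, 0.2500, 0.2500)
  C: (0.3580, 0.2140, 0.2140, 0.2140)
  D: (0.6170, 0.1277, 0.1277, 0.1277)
B > C > D > A

Key insight: Entropy is maximized by uniform distributions and minimized by concentrated distributions.

Entropies:
  H(A) = 0.7721 bits
  H(B) = 2.0000 bits
  H(C) = 1.9586 bits
  H(D) = 1.5672 bits

Ranking: B > C > D > A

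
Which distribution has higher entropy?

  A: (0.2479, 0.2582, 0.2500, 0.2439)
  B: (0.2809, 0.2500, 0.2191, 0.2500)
A

Both distributions are close to uniform, making this a harder comparison.

H(A) = 1.9997 bits
H(B) = 1.9945 bits

The distribution closer to uniform has higher entropy.
Answer: A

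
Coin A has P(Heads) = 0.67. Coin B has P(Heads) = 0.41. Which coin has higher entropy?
B

For binary distributions, entropy is maximized at p=0.5 and decreases as p moves toward 0 or 1.

H(A) = H(0.67) = 0.9149 bits
H(B) = H(0.41) = 0.9765 bits

Distribution B (p=0.41) is closer to uniform (p=0.5), so it has higher entropy.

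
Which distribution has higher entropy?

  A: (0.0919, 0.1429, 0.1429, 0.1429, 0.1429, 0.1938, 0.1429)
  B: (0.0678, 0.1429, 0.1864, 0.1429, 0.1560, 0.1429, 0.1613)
A

Both distributions are close to uniform, making this a harder comparison.

H(A) = 2.7806 bits
H(B) = 2.7607 bits

The distribution closer to uniform has higher entropy.
Answer: A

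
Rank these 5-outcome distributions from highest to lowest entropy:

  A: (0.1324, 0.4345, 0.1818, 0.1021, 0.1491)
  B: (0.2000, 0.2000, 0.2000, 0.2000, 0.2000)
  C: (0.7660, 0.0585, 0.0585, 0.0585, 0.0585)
B > A > C

Key insight: Entropy is maximized by uniform distributions and minimized by concentrated distributions.

- Uniform distributions have maximum entropy log₂(5) = 2.3219 bits
- The more "peaked" or concentrated a distribution, the lower its entropy

Entropies:
  H(A) = 2.1015 bits
  H(B) = 2.3219 bits
  H(C) = 1.2529 bits

Ranking: B > A > C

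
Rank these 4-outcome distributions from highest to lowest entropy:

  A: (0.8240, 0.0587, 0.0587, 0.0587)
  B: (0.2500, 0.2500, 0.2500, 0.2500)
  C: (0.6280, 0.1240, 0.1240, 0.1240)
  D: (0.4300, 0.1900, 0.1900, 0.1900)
B > D > C > A

Key insight: Entropy is maximized by uniform distributions and minimized by concentrated distributions.

Entropies:
  H(A) = 0.9502 bits
  H(B) = 2.0000 bits
  H(C) = 1.5418 bits
  H(D) = 1.8892 bits

Ranking: B > D > C > A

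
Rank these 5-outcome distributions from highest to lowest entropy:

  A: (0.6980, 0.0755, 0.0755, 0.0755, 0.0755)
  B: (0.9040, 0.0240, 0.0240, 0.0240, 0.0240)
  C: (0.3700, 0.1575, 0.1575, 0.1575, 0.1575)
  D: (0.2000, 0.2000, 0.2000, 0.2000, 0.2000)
D > C > A > B

Key insight: Entropy is maximized by uniform distributions and minimized by concentrated distributions.

Entropies:
  H(A) = 1.4877 bits
  H(B) = 0.6482 bits
  H(C) = 2.2107 bits
  H(D) = 2.3219 bits

Ranking: D > C > A > B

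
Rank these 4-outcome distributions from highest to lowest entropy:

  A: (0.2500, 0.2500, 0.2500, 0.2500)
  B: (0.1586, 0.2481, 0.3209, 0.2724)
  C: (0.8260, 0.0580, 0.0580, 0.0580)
A > B > C

Key insight: Entropy is maximized by uniform distributions and minimized by concentrated distributions.

- Uniform distributions have maximum entropy log₂(4) = 2.0000 bits
- The more "peaked" or concentrated a distribution, the lower its entropy

Entropies:
  H(A) = 2.0000 bits
  H(B) = 1.9575 bits
  H(C) = 0.9426 bits

Ranking: A > B > C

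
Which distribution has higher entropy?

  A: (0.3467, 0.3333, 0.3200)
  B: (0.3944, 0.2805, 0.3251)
A

Both distributions are close to uniform, making this a harder comparison.

H(A) = 1.5842 bits
H(B) = 1.5708 bits

The distribution closer to uniform has higher entropy.
Answer: A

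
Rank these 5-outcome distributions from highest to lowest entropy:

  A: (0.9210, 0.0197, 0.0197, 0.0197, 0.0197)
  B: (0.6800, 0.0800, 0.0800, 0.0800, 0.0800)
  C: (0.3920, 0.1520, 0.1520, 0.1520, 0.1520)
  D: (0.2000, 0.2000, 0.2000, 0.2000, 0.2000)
D > C > B > A

Key insight: Entropy is maximized by uniform distributions and minimized by concentrated distributions.

Entropies:
  H(A) = 0.5566 bits
  H(B) = 1.5444 bits
  H(C) = 2.1821 bits
  H(D) = 2.3219 bits

Ranking: D > C > B > A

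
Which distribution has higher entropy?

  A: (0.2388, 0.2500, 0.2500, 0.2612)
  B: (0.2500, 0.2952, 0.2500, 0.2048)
A

Both distributions are close to uniform, making this a harder comparison.

H(A) = 1.9993 bits
H(B) = 1.9881 bits

The distribution closer to uniform has higher entropy.
Answer: A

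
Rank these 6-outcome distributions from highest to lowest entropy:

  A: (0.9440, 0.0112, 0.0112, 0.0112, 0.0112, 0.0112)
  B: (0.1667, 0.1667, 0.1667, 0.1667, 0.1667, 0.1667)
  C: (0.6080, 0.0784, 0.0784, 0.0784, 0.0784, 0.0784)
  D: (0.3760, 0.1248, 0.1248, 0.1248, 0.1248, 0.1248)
B > D > C > A

Key insight: Entropy is maximized by uniform distributions and minimized by concentrated distributions.

Entropies:
  H(A) = 0.4414 bits
  H(B) = 2.5850 bits
  H(C) = 1.8763 bits
  H(D) = 2.4041 bits

Ranking: B > D > C > A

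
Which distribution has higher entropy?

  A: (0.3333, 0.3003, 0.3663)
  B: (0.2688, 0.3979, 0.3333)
A

Both distributions are close to uniform, making this a harder comparison.

H(A) = 1.5802 bits
H(B) = 1.5668 bits

The distribution closer to uniform has higher entropy.
Answer: A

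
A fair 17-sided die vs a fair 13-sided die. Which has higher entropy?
17-sided die

Both are uniform distributions; for uniform over n outcomes, H = log₂(n). H(17-sided) = log₂(17) = 4.087 bits and H(13-sided) = log₂(13) = 3.700 bits. More outcomes in a uniform distribution means higher entropy.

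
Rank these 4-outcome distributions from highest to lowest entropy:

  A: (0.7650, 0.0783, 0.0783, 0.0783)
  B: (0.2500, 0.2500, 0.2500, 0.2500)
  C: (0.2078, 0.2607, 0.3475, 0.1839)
B > C > A

Key insight: Entropy is maximized by uniform distributions and minimized by concentrated distributions.

- Uniform distributions have maximum entropy log₂(4) = 2.0000 bits
- The more "peaked" or concentrated a distribution, the lower its entropy

Entropies:
  H(A) = 1.1591 bits
  H(B) = 2.0000 bits
  H(C) = 1.9559 bits

Ranking: B > C > A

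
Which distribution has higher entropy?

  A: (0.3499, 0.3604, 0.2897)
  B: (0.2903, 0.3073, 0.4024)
A

Both distributions are close to uniform, making this a harder comparison.

H(A) = 1.5785 bits
H(B) = 1.5696 bits

The distribution closer to uniform has higher entropy.
Answer: A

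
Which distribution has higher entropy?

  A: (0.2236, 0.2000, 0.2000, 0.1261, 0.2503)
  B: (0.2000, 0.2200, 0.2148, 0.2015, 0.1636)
B

Both distributions are close to uniform, making this a harder comparison.

H(A) = 2.2888 bits
H(B) = 2.3147 bits

The distribution closer to uniform has higher entropy.
Answer: B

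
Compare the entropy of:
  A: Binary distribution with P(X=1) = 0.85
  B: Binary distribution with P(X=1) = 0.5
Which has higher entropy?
B

For binary distributions, entropy is maximized at p=0.5 and decreases as p moves toward 0 or 1.

H(A) = H(0.85) = 0.6098 bits
H(B) = H(0.5) = 1.0000 bits

Distribution B (p=0.5) is closer to uniform (p=0.5), so it has higher entropy.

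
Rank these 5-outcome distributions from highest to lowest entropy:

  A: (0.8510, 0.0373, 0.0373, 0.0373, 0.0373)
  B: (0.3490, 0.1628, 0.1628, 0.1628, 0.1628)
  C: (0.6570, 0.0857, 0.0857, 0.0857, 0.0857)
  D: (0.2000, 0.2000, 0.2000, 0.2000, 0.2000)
D > B > C > A

Key insight: Entropy is maximized by uniform distributions and minimized by concentrated distributions.

Entropies:
  H(A) = 0.9053 bits
  H(B) = 2.2352 bits
  H(C) = 1.6137 bits
  H(D) = 2.3219 bits

Ranking: D > B > C > A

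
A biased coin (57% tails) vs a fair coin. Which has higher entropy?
Fair coin

The fair coin is uniform (p=0.5), maximizing binary entropy at 1 bit. The biased coin has H(0.57) ≈ 0.986 bits — its outcome is more predictable, so its entropy is lower.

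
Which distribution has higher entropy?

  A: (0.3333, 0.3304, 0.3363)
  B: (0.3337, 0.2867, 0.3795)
A

Both distributions are close to uniform, making this a harder comparison.

H(A) = 1.5849 bits
H(B) = 1.5756 bits

The distribution closer to uniform has higher entropy.
Answer: A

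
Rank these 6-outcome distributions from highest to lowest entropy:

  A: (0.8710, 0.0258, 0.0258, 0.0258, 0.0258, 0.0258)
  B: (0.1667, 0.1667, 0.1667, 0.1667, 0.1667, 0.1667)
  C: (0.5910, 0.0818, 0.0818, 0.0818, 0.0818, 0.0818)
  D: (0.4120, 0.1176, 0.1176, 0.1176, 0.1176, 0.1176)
B > D > C > A

Key insight: Entropy is maximized by uniform distributions and minimized by concentrated distributions.

Entropies:
  H(A) = 0.8542 bits
  H(B) = 2.5850 bits
  H(C) = 1.9256 bits
  H(D) = 2.3428 bits

Ranking: B > D > C > A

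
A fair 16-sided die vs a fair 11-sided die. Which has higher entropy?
16-sided die

Both are uniform distributions; for uniform over n outcomes, H = log₂(n). H(16-sided) = log₂(16) = 4.000 bits and H(11-sided) = log₂(11) = 3.459 bits. More outcomes in a uniform distribution means higher entropy.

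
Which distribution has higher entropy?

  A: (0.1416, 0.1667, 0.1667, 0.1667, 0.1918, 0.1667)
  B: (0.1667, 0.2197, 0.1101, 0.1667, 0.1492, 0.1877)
A

Both distributions are close to uniform, making this a harder comparison.

H(A) = 2.5795 bits
H(B) = 2.5549 bits

The distribution closer to uniform has higher entropy.
Answer: A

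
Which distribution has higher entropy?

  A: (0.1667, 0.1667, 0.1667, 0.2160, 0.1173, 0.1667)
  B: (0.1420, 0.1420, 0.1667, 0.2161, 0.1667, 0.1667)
B

Both distributions are close to uniform, making this a harder comparison.

H(A) = 2.5635 bits
H(B) = 2.5697 bits

The distribution closer to uniform has higher entropy.
Answer: B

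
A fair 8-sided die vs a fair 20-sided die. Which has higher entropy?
20-sided die

Both are uniform distributions; for uniform over n outcomes, H = log₂(n). H(8-sided) = log₂(8) = 3.000 bits and H(20-sided) = log₂(20) = 4.322 bits. More outcomes in a uniform distribution means higher entropy.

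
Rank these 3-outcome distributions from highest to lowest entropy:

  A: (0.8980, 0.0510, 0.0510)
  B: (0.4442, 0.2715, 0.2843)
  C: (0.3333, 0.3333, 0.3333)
C > B > A

Key insight: Entropy is maximized by uniform distributions and minimized by concentrated distributions.

- Uniform distributions have maximum entropy log₂(3) = 1.5850 bits
- The more "peaked" or concentrated a distribution, the lower its entropy

Entropies:
  H(A) = 0.5773 bits
  H(B) = 1.5466 bits
  H(C) = 1.5850 bits

Ranking: C > B > A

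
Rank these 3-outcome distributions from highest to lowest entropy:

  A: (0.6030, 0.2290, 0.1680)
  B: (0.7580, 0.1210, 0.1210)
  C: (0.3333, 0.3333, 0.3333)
C > A > B

Key insight: Entropy is maximized by uniform distributions and minimized by concentrated distributions.

- Uniform distributions have maximum entropy log₂(3) = 1.5850 bits
- The more "peaked" or concentrated a distribution, the lower its entropy

Entropies:
  H(A) = 1.3594 bits
  H(B) = 1.0404 bits
  H(C) = 1.5850 bits

Ranking: C > A > B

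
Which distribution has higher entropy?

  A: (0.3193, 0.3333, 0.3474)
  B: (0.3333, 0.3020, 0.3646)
A

Both distributions are close to uniform, making this a harder comparison.

H(A) = 1.5841 bits
H(B) = 1.5807 bits

The distribution closer to uniform has higher entropy.
Answer: A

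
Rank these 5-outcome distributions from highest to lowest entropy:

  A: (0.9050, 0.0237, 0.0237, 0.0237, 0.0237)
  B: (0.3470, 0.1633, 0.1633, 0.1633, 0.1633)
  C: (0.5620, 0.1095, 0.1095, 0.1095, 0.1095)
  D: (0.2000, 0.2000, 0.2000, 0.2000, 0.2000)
D > B > C > A

Key insight: Entropy is maximized by uniform distributions and minimized by concentrated distributions.

Entropies:
  H(A) = 0.6429 bits
  H(B) = 2.2374 bits
  H(C) = 1.8649 bits
  H(D) = 2.3219 bits

Ranking: D > B > C > A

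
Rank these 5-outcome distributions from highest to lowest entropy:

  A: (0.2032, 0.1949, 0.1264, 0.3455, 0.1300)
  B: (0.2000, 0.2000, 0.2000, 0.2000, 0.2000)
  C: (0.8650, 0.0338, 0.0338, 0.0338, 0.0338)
B > A > C

Key insight: Entropy is maximized by uniform distributions and minimized by concentrated distributions.

- Uniform distributions have maximum entropy log₂(5) = 2.3219 bits
- The more "peaked" or concentrated a distribution, the lower its entropy

Entropies:
  H(A) = 2.2166 bits
  H(B) = 2.3219 bits
  H(C) = 0.8410 bits

Ranking: B > A > C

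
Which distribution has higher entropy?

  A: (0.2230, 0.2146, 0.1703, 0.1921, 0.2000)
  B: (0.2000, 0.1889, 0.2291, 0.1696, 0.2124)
A

Both distributions are close to uniform, making this a harder comparison.

H(A) = 2.3158 bits
H(B) = 2.3145 bits

The distribution closer to uniform has higher entropy.
Answer: A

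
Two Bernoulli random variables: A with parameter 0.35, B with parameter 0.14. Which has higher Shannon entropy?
A

For binary distributions, entropy is maximized at p=0.5 and decreases as p moves toward 0 or 1.

H(A) = H(0.35) = 0.9341 bits
H(B) = H(0.14) = 0.5842 bits

Distribution A (p=0.35) is closer to uniform (p=0.5), so it has higher entropy.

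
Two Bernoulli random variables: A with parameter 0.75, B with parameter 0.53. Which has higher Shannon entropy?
B

For binary distributions, entropy is maximized at p=0.5 and decreases as p moves toward 0 or 1.

H(A) = H(0.75) = 0.8113 bits
H(B) = H(0.53) = 0.9974 bits

Distribution B (p=0.53) is closer to uniform (p=0.5), so it has higher entropy.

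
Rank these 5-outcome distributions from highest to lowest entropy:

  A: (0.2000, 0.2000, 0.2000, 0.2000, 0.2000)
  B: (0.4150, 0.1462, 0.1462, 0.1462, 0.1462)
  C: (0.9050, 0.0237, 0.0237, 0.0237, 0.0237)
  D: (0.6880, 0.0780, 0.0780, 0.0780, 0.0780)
A > B > D > C

Key insight: Entropy is maximized by uniform distributions and minimized by concentrated distributions.

Entropies:
  H(A) = 2.3219 bits
  H(B) = 2.1491 bits
  H(C) = 0.6429 bits
  H(D) = 1.5195 bits

Ranking: A > B > D > C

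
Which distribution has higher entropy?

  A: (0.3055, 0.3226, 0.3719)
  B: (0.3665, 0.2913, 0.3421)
A

Both distributions are close to uniform, making this a harder comparison.

H(A) = 1.5799 bits
H(B) = 1.5785 bits

The distribution closer to uniform has higher entropy.
Answer: A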